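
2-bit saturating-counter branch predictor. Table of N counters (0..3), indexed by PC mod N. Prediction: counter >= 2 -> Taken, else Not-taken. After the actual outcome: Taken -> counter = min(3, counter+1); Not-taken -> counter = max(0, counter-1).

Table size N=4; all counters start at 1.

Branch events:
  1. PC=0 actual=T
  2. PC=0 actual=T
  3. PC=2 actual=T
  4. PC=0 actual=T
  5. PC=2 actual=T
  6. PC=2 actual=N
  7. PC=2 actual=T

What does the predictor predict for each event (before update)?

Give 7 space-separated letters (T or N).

Answer: N T N T T T T

Derivation:
Ev 1: PC=0 idx=0 pred=N actual=T -> ctr[0]=2
Ev 2: PC=0 idx=0 pred=T actual=T -> ctr[0]=3
Ev 3: PC=2 idx=2 pred=N actual=T -> ctr[2]=2
Ev 4: PC=0 idx=0 pred=T actual=T -> ctr[0]=3
Ev 5: PC=2 idx=2 pred=T actual=T -> ctr[2]=3
Ev 6: PC=2 idx=2 pred=T actual=N -> ctr[2]=2
Ev 7: PC=2 idx=2 pred=T actual=T -> ctr[2]=3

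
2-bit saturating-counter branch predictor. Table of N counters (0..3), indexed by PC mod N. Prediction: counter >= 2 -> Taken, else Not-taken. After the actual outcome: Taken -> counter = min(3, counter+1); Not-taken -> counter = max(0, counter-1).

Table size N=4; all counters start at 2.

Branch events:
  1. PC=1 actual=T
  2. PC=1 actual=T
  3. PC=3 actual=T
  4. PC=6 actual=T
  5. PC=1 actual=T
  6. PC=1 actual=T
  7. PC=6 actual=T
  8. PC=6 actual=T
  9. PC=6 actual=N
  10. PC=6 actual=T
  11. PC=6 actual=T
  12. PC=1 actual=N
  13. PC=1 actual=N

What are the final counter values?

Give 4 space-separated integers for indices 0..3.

Answer: 2 1 3 3

Derivation:
Ev 1: PC=1 idx=1 pred=T actual=T -> ctr[1]=3
Ev 2: PC=1 idx=1 pred=T actual=T -> ctr[1]=3
Ev 3: PC=3 idx=3 pred=T actual=T -> ctr[3]=3
Ev 4: PC=6 idx=2 pred=T actual=T -> ctr[2]=3
Ev 5: PC=1 idx=1 pred=T actual=T -> ctr[1]=3
Ev 6: PC=1 idx=1 pred=T actual=T -> ctr[1]=3
Ev 7: PC=6 idx=2 pred=T actual=T -> ctr[2]=3
Ev 8: PC=6 idx=2 pred=T actual=T -> ctr[2]=3
Ev 9: PC=6 idx=2 pred=T actual=N -> ctr[2]=2
Ev 10: PC=6 idx=2 pred=T actual=T -> ctr[2]=3
Ev 11: PC=6 idx=2 pred=T actual=T -> ctr[2]=3
Ev 12: PC=1 idx=1 pred=T actual=N -> ctr[1]=2
Ev 13: PC=1 idx=1 pred=T actual=N -> ctr[1]=1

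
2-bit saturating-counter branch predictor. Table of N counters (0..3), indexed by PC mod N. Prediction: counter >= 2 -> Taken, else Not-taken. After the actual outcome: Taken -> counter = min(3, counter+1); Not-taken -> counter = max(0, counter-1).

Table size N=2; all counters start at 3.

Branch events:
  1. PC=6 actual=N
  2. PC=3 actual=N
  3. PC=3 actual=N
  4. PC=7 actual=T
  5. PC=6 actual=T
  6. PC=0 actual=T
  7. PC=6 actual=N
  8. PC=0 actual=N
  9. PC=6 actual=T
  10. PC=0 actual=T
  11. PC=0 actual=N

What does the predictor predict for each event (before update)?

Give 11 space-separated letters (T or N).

Answer: T T T N T T T T N T T

Derivation:
Ev 1: PC=6 idx=0 pred=T actual=N -> ctr[0]=2
Ev 2: PC=3 idx=1 pred=T actual=N -> ctr[1]=2
Ev 3: PC=3 idx=1 pred=T actual=N -> ctr[1]=1
Ev 4: PC=7 idx=1 pred=N actual=T -> ctr[1]=2
Ev 5: PC=6 idx=0 pred=T actual=T -> ctr[0]=3
Ev 6: PC=0 idx=0 pred=T actual=T -> ctr[0]=3
Ev 7: PC=6 idx=0 pred=T actual=N -> ctr[0]=2
Ev 8: PC=0 idx=0 pred=T actual=N -> ctr[0]=1
Ev 9: PC=6 idx=0 pred=N actual=T -> ctr[0]=2
Ev 10: PC=0 idx=0 pred=T actual=T -> ctr[0]=3
Ev 11: PC=0 idx=0 pred=T actual=N -> ctr[0]=2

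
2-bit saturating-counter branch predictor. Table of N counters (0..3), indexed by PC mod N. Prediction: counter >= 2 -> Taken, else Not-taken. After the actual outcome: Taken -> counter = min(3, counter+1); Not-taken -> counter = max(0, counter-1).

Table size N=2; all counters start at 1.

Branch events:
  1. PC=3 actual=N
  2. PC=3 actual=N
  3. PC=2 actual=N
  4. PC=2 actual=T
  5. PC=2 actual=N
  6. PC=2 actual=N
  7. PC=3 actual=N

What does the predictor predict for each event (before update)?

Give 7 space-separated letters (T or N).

Ev 1: PC=3 idx=1 pred=N actual=N -> ctr[1]=0
Ev 2: PC=3 idx=1 pred=N actual=N -> ctr[1]=0
Ev 3: PC=2 idx=0 pred=N actual=N -> ctr[0]=0
Ev 4: PC=2 idx=0 pred=N actual=T -> ctr[0]=1
Ev 5: PC=2 idx=0 pred=N actual=N -> ctr[0]=0
Ev 6: PC=2 idx=0 pred=N actual=N -> ctr[0]=0
Ev 7: PC=3 idx=1 pred=N actual=N -> ctr[1]=0

Answer: N N N N N N N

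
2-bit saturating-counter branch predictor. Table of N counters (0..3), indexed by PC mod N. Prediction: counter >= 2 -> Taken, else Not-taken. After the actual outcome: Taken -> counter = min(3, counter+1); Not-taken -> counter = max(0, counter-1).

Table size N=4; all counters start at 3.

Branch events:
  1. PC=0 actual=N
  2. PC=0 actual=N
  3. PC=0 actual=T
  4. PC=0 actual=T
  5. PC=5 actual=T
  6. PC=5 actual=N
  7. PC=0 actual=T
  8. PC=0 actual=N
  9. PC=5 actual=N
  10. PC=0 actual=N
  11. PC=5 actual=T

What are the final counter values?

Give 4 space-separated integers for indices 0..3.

Ev 1: PC=0 idx=0 pred=T actual=N -> ctr[0]=2
Ev 2: PC=0 idx=0 pred=T actual=N -> ctr[0]=1
Ev 3: PC=0 idx=0 pred=N actual=T -> ctr[0]=2
Ev 4: PC=0 idx=0 pred=T actual=T -> ctr[0]=3
Ev 5: PC=5 idx=1 pred=T actual=T -> ctr[1]=3
Ev 6: PC=5 idx=1 pred=T actual=N -> ctr[1]=2
Ev 7: PC=0 idx=0 pred=T actual=T -> ctr[0]=3
Ev 8: PC=0 idx=0 pred=T actual=N -> ctr[0]=2
Ev 9: PC=5 idx=1 pred=T actual=N -> ctr[1]=1
Ev 10: PC=0 idx=0 pred=T actual=N -> ctr[0]=1
Ev 11: PC=5 idx=1 pred=N actual=T -> ctr[1]=2

Answer: 1 2 3 3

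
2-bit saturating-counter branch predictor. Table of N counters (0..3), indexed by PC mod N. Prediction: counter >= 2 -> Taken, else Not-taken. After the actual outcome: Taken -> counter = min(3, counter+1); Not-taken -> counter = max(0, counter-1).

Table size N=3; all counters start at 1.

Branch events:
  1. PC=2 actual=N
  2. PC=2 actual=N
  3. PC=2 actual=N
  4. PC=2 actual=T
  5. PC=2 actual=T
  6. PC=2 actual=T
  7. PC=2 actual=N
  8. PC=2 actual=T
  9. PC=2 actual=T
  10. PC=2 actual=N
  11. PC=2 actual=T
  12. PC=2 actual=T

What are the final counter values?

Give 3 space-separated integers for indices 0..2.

Ev 1: PC=2 idx=2 pred=N actual=N -> ctr[2]=0
Ev 2: PC=2 idx=2 pred=N actual=N -> ctr[2]=0
Ev 3: PC=2 idx=2 pred=N actual=N -> ctr[2]=0
Ev 4: PC=2 idx=2 pred=N actual=T -> ctr[2]=1
Ev 5: PC=2 idx=2 pred=N actual=T -> ctr[2]=2
Ev 6: PC=2 idx=2 pred=T actual=T -> ctr[2]=3
Ev 7: PC=2 idx=2 pred=T actual=N -> ctr[2]=2
Ev 8: PC=2 idx=2 pred=T actual=T -> ctr[2]=3
Ev 9: PC=2 idx=2 pred=T actual=T -> ctr[2]=3
Ev 10: PC=2 idx=2 pred=T actual=N -> ctr[2]=2
Ev 11: PC=2 idx=2 pred=T actual=T -> ctr[2]=3
Ev 12: PC=2 idx=2 pred=T actual=T -> ctr[2]=3

Answer: 1 1 3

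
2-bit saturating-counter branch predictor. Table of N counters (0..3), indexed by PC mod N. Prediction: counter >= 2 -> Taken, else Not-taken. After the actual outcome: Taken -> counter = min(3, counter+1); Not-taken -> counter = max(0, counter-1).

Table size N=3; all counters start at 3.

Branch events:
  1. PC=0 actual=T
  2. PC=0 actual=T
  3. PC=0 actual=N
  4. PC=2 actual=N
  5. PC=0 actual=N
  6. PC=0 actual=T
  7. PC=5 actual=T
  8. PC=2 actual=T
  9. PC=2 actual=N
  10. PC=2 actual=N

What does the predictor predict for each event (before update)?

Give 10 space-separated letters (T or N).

Answer: T T T T T N T T T T

Derivation:
Ev 1: PC=0 idx=0 pred=T actual=T -> ctr[0]=3
Ev 2: PC=0 idx=0 pred=T actual=T -> ctr[0]=3
Ev 3: PC=0 idx=0 pred=T actual=N -> ctr[0]=2
Ev 4: PC=2 idx=2 pred=T actual=N -> ctr[2]=2
Ev 5: PC=0 idx=0 pred=T actual=N -> ctr[0]=1
Ev 6: PC=0 idx=0 pred=N actual=T -> ctr[0]=2
Ev 7: PC=5 idx=2 pred=T actual=T -> ctr[2]=3
Ev 8: PC=2 idx=2 pred=T actual=T -> ctr[2]=3
Ev 9: PC=2 idx=2 pred=T actual=N -> ctr[2]=2
Ev 10: PC=2 idx=2 pred=T actual=N -> ctr[2]=1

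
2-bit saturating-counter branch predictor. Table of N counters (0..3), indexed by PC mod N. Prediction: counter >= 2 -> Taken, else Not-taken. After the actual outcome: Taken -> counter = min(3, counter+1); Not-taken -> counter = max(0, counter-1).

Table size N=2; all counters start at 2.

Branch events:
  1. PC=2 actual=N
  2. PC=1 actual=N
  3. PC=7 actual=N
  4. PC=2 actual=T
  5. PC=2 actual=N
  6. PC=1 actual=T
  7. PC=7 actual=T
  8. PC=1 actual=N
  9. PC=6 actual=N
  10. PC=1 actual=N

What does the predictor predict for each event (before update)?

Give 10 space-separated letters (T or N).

Answer: T T N N T N N T N N

Derivation:
Ev 1: PC=2 idx=0 pred=T actual=N -> ctr[0]=1
Ev 2: PC=1 idx=1 pred=T actual=N -> ctr[1]=1
Ev 3: PC=7 idx=1 pred=N actual=N -> ctr[1]=0
Ev 4: PC=2 idx=0 pred=N actual=T -> ctr[0]=2
Ev 5: PC=2 idx=0 pred=T actual=N -> ctr[0]=1
Ev 6: PC=1 idx=1 pred=N actual=T -> ctr[1]=1
Ev 7: PC=7 idx=1 pred=N actual=T -> ctr[1]=2
Ev 8: PC=1 idx=1 pred=T actual=N -> ctr[1]=1
Ev 9: PC=6 idx=0 pred=N actual=N -> ctr[0]=0
Ev 10: PC=1 idx=1 pred=N actual=N -> ctr[1]=0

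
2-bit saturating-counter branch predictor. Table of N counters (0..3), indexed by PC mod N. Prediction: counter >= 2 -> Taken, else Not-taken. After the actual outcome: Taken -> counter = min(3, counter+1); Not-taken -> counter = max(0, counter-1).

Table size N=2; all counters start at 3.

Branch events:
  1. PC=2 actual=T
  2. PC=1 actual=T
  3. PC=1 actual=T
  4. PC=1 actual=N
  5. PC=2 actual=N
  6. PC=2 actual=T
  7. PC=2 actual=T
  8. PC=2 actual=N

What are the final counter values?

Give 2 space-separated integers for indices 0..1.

Answer: 2 2

Derivation:
Ev 1: PC=2 idx=0 pred=T actual=T -> ctr[0]=3
Ev 2: PC=1 idx=1 pred=T actual=T -> ctr[1]=3
Ev 3: PC=1 idx=1 pred=T actual=T -> ctr[1]=3
Ev 4: PC=1 idx=1 pred=T actual=N -> ctr[1]=2
Ev 5: PC=2 idx=0 pred=T actual=N -> ctr[0]=2
Ev 6: PC=2 idx=0 pred=T actual=T -> ctr[0]=3
Ev 7: PC=2 idx=0 pred=T actual=T -> ctr[0]=3
Ev 8: PC=2 idx=0 pred=T actual=N -> ctr[0]=2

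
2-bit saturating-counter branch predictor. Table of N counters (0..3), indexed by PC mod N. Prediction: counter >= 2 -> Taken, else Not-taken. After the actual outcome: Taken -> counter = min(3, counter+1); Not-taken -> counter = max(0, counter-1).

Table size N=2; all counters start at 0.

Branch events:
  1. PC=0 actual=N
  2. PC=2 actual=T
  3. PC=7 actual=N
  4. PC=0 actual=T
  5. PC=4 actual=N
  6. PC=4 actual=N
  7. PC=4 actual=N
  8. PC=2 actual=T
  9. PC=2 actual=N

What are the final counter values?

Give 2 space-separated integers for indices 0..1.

Answer: 0 0

Derivation:
Ev 1: PC=0 idx=0 pred=N actual=N -> ctr[0]=0
Ev 2: PC=2 idx=0 pred=N actual=T -> ctr[0]=1
Ev 3: PC=7 idx=1 pred=N actual=N -> ctr[1]=0
Ev 4: PC=0 idx=0 pred=N actual=T -> ctr[0]=2
Ev 5: PC=4 idx=0 pred=T actual=N -> ctr[0]=1
Ev 6: PC=4 idx=0 pred=N actual=N -> ctr[0]=0
Ev 7: PC=4 idx=0 pred=N actual=N -> ctr[0]=0
Ev 8: PC=2 idx=0 pred=N actual=T -> ctr[0]=1
Ev 9: PC=2 idx=0 pred=N actual=N -> ctr[0]=0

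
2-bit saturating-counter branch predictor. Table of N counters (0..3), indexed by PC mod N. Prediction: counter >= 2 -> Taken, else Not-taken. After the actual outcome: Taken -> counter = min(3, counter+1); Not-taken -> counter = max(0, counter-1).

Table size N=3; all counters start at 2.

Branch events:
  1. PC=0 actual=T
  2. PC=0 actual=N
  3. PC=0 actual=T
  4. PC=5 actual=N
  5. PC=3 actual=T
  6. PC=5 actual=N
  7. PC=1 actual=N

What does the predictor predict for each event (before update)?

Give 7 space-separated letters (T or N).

Answer: T T T T T N T

Derivation:
Ev 1: PC=0 idx=0 pred=T actual=T -> ctr[0]=3
Ev 2: PC=0 idx=0 pred=T actual=N -> ctr[0]=2
Ev 3: PC=0 idx=0 pred=T actual=T -> ctr[0]=3
Ev 4: PC=5 idx=2 pred=T actual=N -> ctr[2]=1
Ev 5: PC=3 idx=0 pred=T actual=T -> ctr[0]=3
Ev 6: PC=5 idx=2 pred=N actual=N -> ctr[2]=0
Ev 7: PC=1 idx=1 pred=T actual=N -> ctr[1]=1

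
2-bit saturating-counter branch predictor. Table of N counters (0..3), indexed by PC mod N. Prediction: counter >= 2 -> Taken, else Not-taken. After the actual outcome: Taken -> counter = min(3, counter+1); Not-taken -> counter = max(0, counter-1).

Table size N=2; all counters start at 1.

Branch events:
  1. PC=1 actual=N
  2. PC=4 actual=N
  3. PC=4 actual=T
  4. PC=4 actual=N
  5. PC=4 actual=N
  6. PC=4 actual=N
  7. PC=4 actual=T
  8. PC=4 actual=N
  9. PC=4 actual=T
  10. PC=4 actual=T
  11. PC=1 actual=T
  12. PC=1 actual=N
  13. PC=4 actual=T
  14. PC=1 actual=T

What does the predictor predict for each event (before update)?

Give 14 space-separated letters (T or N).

Answer: N N N N N N N N N N N N T N

Derivation:
Ev 1: PC=1 idx=1 pred=N actual=N -> ctr[1]=0
Ev 2: PC=4 idx=0 pred=N actual=N -> ctr[0]=0
Ev 3: PC=4 idx=0 pred=N actual=T -> ctr[0]=1
Ev 4: PC=4 idx=0 pred=N actual=N -> ctr[0]=0
Ev 5: PC=4 idx=0 pred=N actual=N -> ctr[0]=0
Ev 6: PC=4 idx=0 pred=N actual=N -> ctr[0]=0
Ev 7: PC=4 idx=0 pred=N actual=T -> ctr[0]=1
Ev 8: PC=4 idx=0 pred=N actual=N -> ctr[0]=0
Ev 9: PC=4 idx=0 pred=N actual=T -> ctr[0]=1
Ev 10: PC=4 idx=0 pred=N actual=T -> ctr[0]=2
Ev 11: PC=1 idx=1 pred=N actual=T -> ctr[1]=1
Ev 12: PC=1 idx=1 pred=N actual=N -> ctr[1]=0
Ev 13: PC=4 idx=0 pred=T actual=T -> ctr[0]=3
Ev 14: PC=1 idx=1 pred=N actual=T -> ctr[1]=1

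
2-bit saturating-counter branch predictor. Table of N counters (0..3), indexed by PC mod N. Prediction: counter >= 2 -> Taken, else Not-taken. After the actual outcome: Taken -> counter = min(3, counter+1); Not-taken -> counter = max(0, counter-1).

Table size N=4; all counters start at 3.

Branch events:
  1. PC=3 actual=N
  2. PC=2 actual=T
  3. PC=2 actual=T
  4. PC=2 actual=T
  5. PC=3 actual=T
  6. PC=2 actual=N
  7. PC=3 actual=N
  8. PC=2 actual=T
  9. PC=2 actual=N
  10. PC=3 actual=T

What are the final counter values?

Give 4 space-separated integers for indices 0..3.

Answer: 3 3 2 3

Derivation:
Ev 1: PC=3 idx=3 pred=T actual=N -> ctr[3]=2
Ev 2: PC=2 idx=2 pred=T actual=T -> ctr[2]=3
Ev 3: PC=2 idx=2 pred=T actual=T -> ctr[2]=3
Ev 4: PC=2 idx=2 pred=T actual=T -> ctr[2]=3
Ev 5: PC=3 idx=3 pred=T actual=T -> ctr[3]=3
Ev 6: PC=2 idx=2 pred=T actual=N -> ctr[2]=2
Ev 7: PC=3 idx=3 pred=T actual=N -> ctr[3]=2
Ev 8: PC=2 idx=2 pred=T actual=T -> ctr[2]=3
Ev 9: PC=2 idx=2 pred=T actual=N -> ctr[2]=2
Ev 10: PC=3 idx=3 pred=T actual=T -> ctr[3]=3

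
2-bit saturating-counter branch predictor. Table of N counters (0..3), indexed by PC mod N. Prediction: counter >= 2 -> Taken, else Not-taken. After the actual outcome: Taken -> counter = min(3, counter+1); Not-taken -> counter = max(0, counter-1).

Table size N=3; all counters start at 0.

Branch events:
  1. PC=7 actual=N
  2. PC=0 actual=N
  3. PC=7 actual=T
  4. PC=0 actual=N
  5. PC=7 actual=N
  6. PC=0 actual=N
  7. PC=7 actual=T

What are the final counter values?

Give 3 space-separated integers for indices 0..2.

Ev 1: PC=7 idx=1 pred=N actual=N -> ctr[1]=0
Ev 2: PC=0 idx=0 pred=N actual=N -> ctr[0]=0
Ev 3: PC=7 idx=1 pred=N actual=T -> ctr[1]=1
Ev 4: PC=0 idx=0 pred=N actual=N -> ctr[0]=0
Ev 5: PC=7 idx=1 pred=N actual=N -> ctr[1]=0
Ev 6: PC=0 idx=0 pred=N actual=N -> ctr[0]=0
Ev 7: PC=7 idx=1 pred=N actual=T -> ctr[1]=1

Answer: 0 1 0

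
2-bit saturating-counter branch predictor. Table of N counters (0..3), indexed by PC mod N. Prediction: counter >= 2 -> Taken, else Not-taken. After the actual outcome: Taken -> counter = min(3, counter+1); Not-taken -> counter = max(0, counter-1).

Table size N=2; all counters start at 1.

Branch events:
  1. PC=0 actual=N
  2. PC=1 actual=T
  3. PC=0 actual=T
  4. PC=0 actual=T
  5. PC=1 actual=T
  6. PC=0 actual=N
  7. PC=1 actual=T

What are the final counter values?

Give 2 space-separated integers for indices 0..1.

Answer: 1 3

Derivation:
Ev 1: PC=0 idx=0 pred=N actual=N -> ctr[0]=0
Ev 2: PC=1 idx=1 pred=N actual=T -> ctr[1]=2
Ev 3: PC=0 idx=0 pred=N actual=T -> ctr[0]=1
Ev 4: PC=0 idx=0 pred=N actual=T -> ctr[0]=2
Ev 5: PC=1 idx=1 pred=T actual=T -> ctr[1]=3
Ev 6: PC=0 idx=0 pred=T actual=N -> ctr[0]=1
Ev 7: PC=1 idx=1 pred=T actual=T -> ctr[1]=3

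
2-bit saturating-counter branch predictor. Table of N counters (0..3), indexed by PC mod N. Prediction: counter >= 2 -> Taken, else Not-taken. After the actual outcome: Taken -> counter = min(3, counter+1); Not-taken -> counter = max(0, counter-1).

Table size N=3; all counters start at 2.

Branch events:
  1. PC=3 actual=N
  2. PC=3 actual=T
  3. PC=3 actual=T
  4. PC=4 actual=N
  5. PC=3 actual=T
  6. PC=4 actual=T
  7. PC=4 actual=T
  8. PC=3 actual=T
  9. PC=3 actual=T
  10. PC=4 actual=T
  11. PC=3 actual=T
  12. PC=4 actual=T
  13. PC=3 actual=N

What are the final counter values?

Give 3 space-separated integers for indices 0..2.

Ev 1: PC=3 idx=0 pred=T actual=N -> ctr[0]=1
Ev 2: PC=3 idx=0 pred=N actual=T -> ctr[0]=2
Ev 3: PC=3 idx=0 pred=T actual=T -> ctr[0]=3
Ev 4: PC=4 idx=1 pred=T actual=N -> ctr[1]=1
Ev 5: PC=3 idx=0 pred=T actual=T -> ctr[0]=3
Ev 6: PC=4 idx=1 pred=N actual=T -> ctr[1]=2
Ev 7: PC=4 idx=1 pred=T actual=T -> ctr[1]=3
Ev 8: PC=3 idx=0 pred=T actual=T -> ctr[0]=3
Ev 9: PC=3 idx=0 pred=T actual=T -> ctr[0]=3
Ev 10: PC=4 idx=1 pred=T actual=T -> ctr[1]=3
Ev 11: PC=3 idx=0 pred=T actual=T -> ctr[0]=3
Ev 12: PC=4 idx=1 pred=T actual=T -> ctr[1]=3
Ev 13: PC=3 idx=0 pred=T actual=N -> ctr[0]=2

Answer: 2 3 2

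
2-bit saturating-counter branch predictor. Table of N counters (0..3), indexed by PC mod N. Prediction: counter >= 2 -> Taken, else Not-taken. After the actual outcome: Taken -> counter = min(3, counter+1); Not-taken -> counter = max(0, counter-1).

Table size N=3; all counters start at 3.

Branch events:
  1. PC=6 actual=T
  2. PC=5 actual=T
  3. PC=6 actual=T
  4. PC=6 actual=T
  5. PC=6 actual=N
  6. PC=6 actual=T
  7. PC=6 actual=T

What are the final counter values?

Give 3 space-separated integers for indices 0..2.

Ev 1: PC=6 idx=0 pred=T actual=T -> ctr[0]=3
Ev 2: PC=5 idx=2 pred=T actual=T -> ctr[2]=3
Ev 3: PC=6 idx=0 pred=T actual=T -> ctr[0]=3
Ev 4: PC=6 idx=0 pred=T actual=T -> ctr[0]=3
Ev 5: PC=6 idx=0 pred=T actual=N -> ctr[0]=2
Ev 6: PC=6 idx=0 pred=T actual=T -> ctr[0]=3
Ev 7: PC=6 idx=0 pred=T actual=T -> ctr[0]=3

Answer: 3 3 3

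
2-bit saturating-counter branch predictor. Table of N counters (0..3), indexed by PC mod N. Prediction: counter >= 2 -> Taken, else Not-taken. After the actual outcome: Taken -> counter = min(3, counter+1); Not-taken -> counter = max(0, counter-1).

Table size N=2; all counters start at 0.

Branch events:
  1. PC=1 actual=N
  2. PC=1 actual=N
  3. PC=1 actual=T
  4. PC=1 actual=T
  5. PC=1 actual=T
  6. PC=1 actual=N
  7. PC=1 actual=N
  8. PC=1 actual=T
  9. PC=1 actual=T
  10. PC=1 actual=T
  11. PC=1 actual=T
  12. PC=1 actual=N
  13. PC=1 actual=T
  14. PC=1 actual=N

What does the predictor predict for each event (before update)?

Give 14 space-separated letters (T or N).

Answer: N N N N T T T N T T T T T T

Derivation:
Ev 1: PC=1 idx=1 pred=N actual=N -> ctr[1]=0
Ev 2: PC=1 idx=1 pred=N actual=N -> ctr[1]=0
Ev 3: PC=1 idx=1 pred=N actual=T -> ctr[1]=1
Ev 4: PC=1 idx=1 pred=N actual=T -> ctr[1]=2
Ev 5: PC=1 idx=1 pred=T actual=T -> ctr[1]=3
Ev 6: PC=1 idx=1 pred=T actual=N -> ctr[1]=2
Ev 7: PC=1 idx=1 pred=T actual=N -> ctr[1]=1
Ev 8: PC=1 idx=1 pred=N actual=T -> ctr[1]=2
Ev 9: PC=1 idx=1 pred=T actual=T -> ctr[1]=3
Ev 10: PC=1 idx=1 pred=T actual=T -> ctr[1]=3
Ev 11: PC=1 idx=1 pred=T actual=T -> ctr[1]=3
Ev 12: PC=1 idx=1 pred=T actual=N -> ctr[1]=2
Ev 13: PC=1 idx=1 pred=T actual=T -> ctr[1]=3
Ev 14: PC=1 idx=1 pred=T actual=N -> ctr[1]=2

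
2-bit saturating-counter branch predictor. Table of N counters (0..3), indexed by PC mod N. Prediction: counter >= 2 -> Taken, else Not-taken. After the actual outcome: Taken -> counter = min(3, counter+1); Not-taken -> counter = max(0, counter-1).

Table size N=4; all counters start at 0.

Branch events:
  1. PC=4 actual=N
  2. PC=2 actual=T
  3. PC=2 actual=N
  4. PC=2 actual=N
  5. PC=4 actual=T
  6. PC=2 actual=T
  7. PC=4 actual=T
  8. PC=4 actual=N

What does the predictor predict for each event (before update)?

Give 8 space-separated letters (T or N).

Ev 1: PC=4 idx=0 pred=N actual=N -> ctr[0]=0
Ev 2: PC=2 idx=2 pred=N actual=T -> ctr[2]=1
Ev 3: PC=2 idx=2 pred=N actual=N -> ctr[2]=0
Ev 4: PC=2 idx=2 pred=N actual=N -> ctr[2]=0
Ev 5: PC=4 idx=0 pred=N actual=T -> ctr[0]=1
Ev 6: PC=2 idx=2 pred=N actual=T -> ctr[2]=1
Ev 7: PC=4 idx=0 pred=N actual=T -> ctr[0]=2
Ev 8: PC=4 idx=0 pred=T actual=N -> ctr[0]=1

Answer: N N N N N N N T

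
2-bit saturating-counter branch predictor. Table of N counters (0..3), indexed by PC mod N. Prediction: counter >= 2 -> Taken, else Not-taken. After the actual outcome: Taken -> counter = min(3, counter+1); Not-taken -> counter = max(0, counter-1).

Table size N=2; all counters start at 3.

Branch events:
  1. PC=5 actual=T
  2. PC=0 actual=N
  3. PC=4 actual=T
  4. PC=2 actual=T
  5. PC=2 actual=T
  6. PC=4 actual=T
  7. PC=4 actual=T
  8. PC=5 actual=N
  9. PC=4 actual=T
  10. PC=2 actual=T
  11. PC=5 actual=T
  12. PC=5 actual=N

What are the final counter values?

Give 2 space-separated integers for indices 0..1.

Ev 1: PC=5 idx=1 pred=T actual=T -> ctr[1]=3
Ev 2: PC=0 idx=0 pred=T actual=N -> ctr[0]=2
Ev 3: PC=4 idx=0 pred=T actual=T -> ctr[0]=3
Ev 4: PC=2 idx=0 pred=T actual=T -> ctr[0]=3
Ev 5: PC=2 idx=0 pred=T actual=T -> ctr[0]=3
Ev 6: PC=4 idx=0 pred=T actual=T -> ctr[0]=3
Ev 7: PC=4 idx=0 pred=T actual=T -> ctr[0]=3
Ev 8: PC=5 idx=1 pred=T actual=N -> ctr[1]=2
Ev 9: PC=4 idx=0 pred=T actual=T -> ctr[0]=3
Ev 10: PC=2 idx=0 pred=T actual=T -> ctr[0]=3
Ev 11: PC=5 idx=1 pred=T actual=T -> ctr[1]=3
Ev 12: PC=5 idx=1 pred=T actual=N -> ctr[1]=2

Answer: 3 2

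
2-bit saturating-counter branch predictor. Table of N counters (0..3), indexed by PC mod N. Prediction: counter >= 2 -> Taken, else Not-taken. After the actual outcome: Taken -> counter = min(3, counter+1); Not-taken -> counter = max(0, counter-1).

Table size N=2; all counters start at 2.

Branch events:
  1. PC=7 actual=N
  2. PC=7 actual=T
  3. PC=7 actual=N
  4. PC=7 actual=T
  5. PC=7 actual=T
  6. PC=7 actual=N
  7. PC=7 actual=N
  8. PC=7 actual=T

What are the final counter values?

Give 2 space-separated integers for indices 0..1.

Answer: 2 2

Derivation:
Ev 1: PC=7 idx=1 pred=T actual=N -> ctr[1]=1
Ev 2: PC=7 idx=1 pred=N actual=T -> ctr[1]=2
Ev 3: PC=7 idx=1 pred=T actual=N -> ctr[1]=1
Ev 4: PC=7 idx=1 pred=N actual=T -> ctr[1]=2
Ev 5: PC=7 idx=1 pred=T actual=T -> ctr[1]=3
Ev 6: PC=7 idx=1 pred=T actual=N -> ctr[1]=2
Ev 7: PC=7 idx=1 pred=T actual=N -> ctr[1]=1
Ev 8: PC=7 idx=1 pred=N actual=T -> ctr[1]=2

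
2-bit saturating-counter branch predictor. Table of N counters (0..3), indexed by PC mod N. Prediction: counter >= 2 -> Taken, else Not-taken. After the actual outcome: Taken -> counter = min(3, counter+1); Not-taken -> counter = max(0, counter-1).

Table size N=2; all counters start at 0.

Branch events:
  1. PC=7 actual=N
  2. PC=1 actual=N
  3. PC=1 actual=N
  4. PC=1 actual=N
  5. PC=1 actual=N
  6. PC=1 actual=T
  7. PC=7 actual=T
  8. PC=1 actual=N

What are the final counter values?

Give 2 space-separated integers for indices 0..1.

Ev 1: PC=7 idx=1 pred=N actual=N -> ctr[1]=0
Ev 2: PC=1 idx=1 pred=N actual=N -> ctr[1]=0
Ev 3: PC=1 idx=1 pred=N actual=N -> ctr[1]=0
Ev 4: PC=1 idx=1 pred=N actual=N -> ctr[1]=0
Ev 5: PC=1 idx=1 pred=N actual=N -> ctr[1]=0
Ev 6: PC=1 idx=1 pred=N actual=T -> ctr[1]=1
Ev 7: PC=7 idx=1 pred=N actual=T -> ctr[1]=2
Ev 8: PC=1 idx=1 pred=T actual=N -> ctr[1]=1

Answer: 0 1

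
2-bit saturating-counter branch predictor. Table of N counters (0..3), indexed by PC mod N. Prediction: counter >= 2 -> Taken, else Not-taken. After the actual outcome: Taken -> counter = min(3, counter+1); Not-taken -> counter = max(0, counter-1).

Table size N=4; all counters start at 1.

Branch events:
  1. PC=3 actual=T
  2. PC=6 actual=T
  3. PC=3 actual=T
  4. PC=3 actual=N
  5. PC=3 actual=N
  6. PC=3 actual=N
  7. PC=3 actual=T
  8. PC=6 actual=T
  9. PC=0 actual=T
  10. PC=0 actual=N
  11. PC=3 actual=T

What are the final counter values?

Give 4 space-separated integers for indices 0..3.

Ev 1: PC=3 idx=3 pred=N actual=T -> ctr[3]=2
Ev 2: PC=6 idx=2 pred=N actual=T -> ctr[2]=2
Ev 3: PC=3 idx=3 pred=T actual=T -> ctr[3]=3
Ev 4: PC=3 idx=3 pred=T actual=N -> ctr[3]=2
Ev 5: PC=3 idx=3 pred=T actual=N -> ctr[3]=1
Ev 6: PC=3 idx=3 pred=N actual=N -> ctr[3]=0
Ev 7: PC=3 idx=3 pred=N actual=T -> ctr[3]=1
Ev 8: PC=6 idx=2 pred=T actual=T -> ctr[2]=3
Ev 9: PC=0 idx=0 pred=N actual=T -> ctr[0]=2
Ev 10: PC=0 idx=0 pred=T actual=N -> ctr[0]=1
Ev 11: PC=3 idx=3 pred=N actual=T -> ctr[3]=2

Answer: 1 1 3 2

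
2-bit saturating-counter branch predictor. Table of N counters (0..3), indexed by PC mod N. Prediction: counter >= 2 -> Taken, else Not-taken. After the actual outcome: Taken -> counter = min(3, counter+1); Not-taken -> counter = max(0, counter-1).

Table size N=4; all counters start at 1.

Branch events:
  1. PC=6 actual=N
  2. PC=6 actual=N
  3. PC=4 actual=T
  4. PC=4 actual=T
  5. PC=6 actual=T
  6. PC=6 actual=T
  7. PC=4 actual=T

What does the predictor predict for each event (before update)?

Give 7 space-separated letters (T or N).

Ev 1: PC=6 idx=2 pred=N actual=N -> ctr[2]=0
Ev 2: PC=6 idx=2 pred=N actual=N -> ctr[2]=0
Ev 3: PC=4 idx=0 pred=N actual=T -> ctr[0]=2
Ev 4: PC=4 idx=0 pred=T actual=T -> ctr[0]=3
Ev 5: PC=6 idx=2 pred=N actual=T -> ctr[2]=1
Ev 6: PC=6 idx=2 pred=N actual=T -> ctr[2]=2
Ev 7: PC=4 idx=0 pred=T actual=T -> ctr[0]=3

Answer: N N N T N N T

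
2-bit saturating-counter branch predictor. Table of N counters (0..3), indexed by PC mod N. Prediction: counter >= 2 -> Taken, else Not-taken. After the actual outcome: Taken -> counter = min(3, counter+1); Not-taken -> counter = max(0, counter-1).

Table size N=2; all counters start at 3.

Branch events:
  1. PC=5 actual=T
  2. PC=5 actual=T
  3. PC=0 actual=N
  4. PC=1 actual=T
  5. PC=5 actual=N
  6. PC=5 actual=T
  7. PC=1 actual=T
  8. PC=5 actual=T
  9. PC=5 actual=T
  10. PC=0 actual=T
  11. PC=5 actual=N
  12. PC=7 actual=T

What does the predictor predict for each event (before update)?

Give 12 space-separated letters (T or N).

Ev 1: PC=5 idx=1 pred=T actual=T -> ctr[1]=3
Ev 2: PC=5 idx=1 pred=T actual=T -> ctr[1]=3
Ev 3: PC=0 idx=0 pred=T actual=N -> ctr[0]=2
Ev 4: PC=1 idx=1 pred=T actual=T -> ctr[1]=3
Ev 5: PC=5 idx=1 pred=T actual=N -> ctr[1]=2
Ev 6: PC=5 idx=1 pred=T actual=T -> ctr[1]=3
Ev 7: PC=1 idx=1 pred=T actual=T -> ctr[1]=3
Ev 8: PC=5 idx=1 pred=T actual=T -> ctr[1]=3
Ev 9: PC=5 idx=1 pred=T actual=T -> ctr[1]=3
Ev 10: PC=0 idx=0 pred=T actual=T -> ctr[0]=3
Ev 11: PC=5 idx=1 pred=T actual=N -> ctr[1]=2
Ev 12: PC=7 idx=1 pred=T actual=T -> ctr[1]=3

Answer: T T T T T T T T T T T T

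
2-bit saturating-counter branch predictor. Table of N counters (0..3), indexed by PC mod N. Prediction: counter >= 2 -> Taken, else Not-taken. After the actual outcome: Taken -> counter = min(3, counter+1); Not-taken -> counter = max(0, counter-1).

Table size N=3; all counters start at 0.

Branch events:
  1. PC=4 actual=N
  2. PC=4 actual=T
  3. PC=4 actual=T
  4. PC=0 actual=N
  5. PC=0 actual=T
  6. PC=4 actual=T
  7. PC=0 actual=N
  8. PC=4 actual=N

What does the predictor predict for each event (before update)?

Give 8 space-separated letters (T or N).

Answer: N N N N N T N T

Derivation:
Ev 1: PC=4 idx=1 pred=N actual=N -> ctr[1]=0
Ev 2: PC=4 idx=1 pred=N actual=T -> ctr[1]=1
Ev 3: PC=4 idx=1 pred=N actual=T -> ctr[1]=2
Ev 4: PC=0 idx=0 pred=N actual=N -> ctr[0]=0
Ev 5: PC=0 idx=0 pred=N actual=T -> ctr[0]=1
Ev 6: PC=4 idx=1 pred=T actual=T -> ctr[1]=3
Ev 7: PC=0 idx=0 pred=N actual=N -> ctr[0]=0
Ev 8: PC=4 idx=1 pred=T actual=N -> ctr[1]=2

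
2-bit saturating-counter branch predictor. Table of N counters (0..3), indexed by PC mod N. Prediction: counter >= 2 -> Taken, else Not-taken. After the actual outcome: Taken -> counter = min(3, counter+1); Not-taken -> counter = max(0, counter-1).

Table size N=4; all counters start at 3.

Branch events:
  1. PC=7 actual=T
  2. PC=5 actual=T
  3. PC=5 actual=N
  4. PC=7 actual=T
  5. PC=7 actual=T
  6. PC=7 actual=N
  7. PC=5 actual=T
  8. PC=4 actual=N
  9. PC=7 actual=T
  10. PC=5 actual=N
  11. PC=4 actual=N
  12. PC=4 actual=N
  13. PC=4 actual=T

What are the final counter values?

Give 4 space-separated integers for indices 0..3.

Ev 1: PC=7 idx=3 pred=T actual=T -> ctr[3]=3
Ev 2: PC=5 idx=1 pred=T actual=T -> ctr[1]=3
Ev 3: PC=5 idx=1 pred=T actual=N -> ctr[1]=2
Ev 4: PC=7 idx=3 pred=T actual=T -> ctr[3]=3
Ev 5: PC=7 idx=3 pred=T actual=T -> ctr[3]=3
Ev 6: PC=7 idx=3 pred=T actual=N -> ctr[3]=2
Ev 7: PC=5 idx=1 pred=T actual=T -> ctr[1]=3
Ev 8: PC=4 idx=0 pred=T actual=N -> ctr[0]=2
Ev 9: PC=7 idx=3 pred=T actual=T -> ctr[3]=3
Ev 10: PC=5 idx=1 pred=T actual=N -> ctr[1]=2
Ev 11: PC=4 idx=0 pred=T actual=N -> ctr[0]=1
Ev 12: PC=4 idx=0 pred=N actual=N -> ctr[0]=0
Ev 13: PC=4 idx=0 pred=N actual=T -> ctr[0]=1

Answer: 1 2 3 3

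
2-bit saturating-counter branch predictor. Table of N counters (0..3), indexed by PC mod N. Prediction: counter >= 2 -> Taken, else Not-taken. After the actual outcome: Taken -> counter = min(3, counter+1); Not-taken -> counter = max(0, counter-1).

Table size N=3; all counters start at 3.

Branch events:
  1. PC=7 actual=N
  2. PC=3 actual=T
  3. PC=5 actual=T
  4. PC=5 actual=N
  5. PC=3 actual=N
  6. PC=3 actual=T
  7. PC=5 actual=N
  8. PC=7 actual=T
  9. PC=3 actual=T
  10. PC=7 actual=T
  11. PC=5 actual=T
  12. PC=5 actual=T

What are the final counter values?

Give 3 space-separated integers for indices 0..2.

Answer: 3 3 3

Derivation:
Ev 1: PC=7 idx=1 pred=T actual=N -> ctr[1]=2
Ev 2: PC=3 idx=0 pred=T actual=T -> ctr[0]=3
Ev 3: PC=5 idx=2 pred=T actual=T -> ctr[2]=3
Ev 4: PC=5 idx=2 pred=T actual=N -> ctr[2]=2
Ev 5: PC=3 idx=0 pred=T actual=N -> ctr[0]=2
Ev 6: PC=3 idx=0 pred=T actual=T -> ctr[0]=3
Ev 7: PC=5 idx=2 pred=T actual=N -> ctr[2]=1
Ev 8: PC=7 idx=1 pred=T actual=T -> ctr[1]=3
Ev 9: PC=3 idx=0 pred=T actual=T -> ctr[0]=3
Ev 10: PC=7 idx=1 pred=T actual=T -> ctr[1]=3
Ev 11: PC=5 idx=2 pred=N actual=T -> ctr[2]=2
Ev 12: PC=5 idx=2 pred=T actual=T -> ctr[2]=3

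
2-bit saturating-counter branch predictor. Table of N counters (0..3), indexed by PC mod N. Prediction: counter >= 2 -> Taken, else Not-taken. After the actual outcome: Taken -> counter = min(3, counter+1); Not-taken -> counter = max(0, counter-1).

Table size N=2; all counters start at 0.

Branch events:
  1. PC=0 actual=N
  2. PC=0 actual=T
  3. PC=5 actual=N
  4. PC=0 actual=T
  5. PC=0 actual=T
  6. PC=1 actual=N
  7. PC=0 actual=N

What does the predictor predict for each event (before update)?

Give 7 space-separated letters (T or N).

Ev 1: PC=0 idx=0 pred=N actual=N -> ctr[0]=0
Ev 2: PC=0 idx=0 pred=N actual=T -> ctr[0]=1
Ev 3: PC=5 idx=1 pred=N actual=N -> ctr[1]=0
Ev 4: PC=0 idx=0 pred=N actual=T -> ctr[0]=2
Ev 5: PC=0 idx=0 pred=T actual=T -> ctr[0]=3
Ev 6: PC=1 idx=1 pred=N actual=N -> ctr[1]=0
Ev 7: PC=0 idx=0 pred=T actual=N -> ctr[0]=2

Answer: N N N N T N T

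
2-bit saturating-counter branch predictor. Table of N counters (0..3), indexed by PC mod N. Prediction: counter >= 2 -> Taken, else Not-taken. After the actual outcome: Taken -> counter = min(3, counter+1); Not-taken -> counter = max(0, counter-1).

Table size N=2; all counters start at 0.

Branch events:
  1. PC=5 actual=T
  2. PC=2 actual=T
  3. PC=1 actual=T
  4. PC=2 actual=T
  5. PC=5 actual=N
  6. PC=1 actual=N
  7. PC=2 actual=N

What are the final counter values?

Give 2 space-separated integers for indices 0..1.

Ev 1: PC=5 idx=1 pred=N actual=T -> ctr[1]=1
Ev 2: PC=2 idx=0 pred=N actual=T -> ctr[0]=1
Ev 3: PC=1 idx=1 pred=N actual=T -> ctr[1]=2
Ev 4: PC=2 idx=0 pred=N actual=T -> ctr[0]=2
Ev 5: PC=5 idx=1 pred=T actual=N -> ctr[1]=1
Ev 6: PC=1 idx=1 pred=N actual=N -> ctr[1]=0
Ev 7: PC=2 idx=0 pred=T actual=N -> ctr[0]=1

Answer: 1 0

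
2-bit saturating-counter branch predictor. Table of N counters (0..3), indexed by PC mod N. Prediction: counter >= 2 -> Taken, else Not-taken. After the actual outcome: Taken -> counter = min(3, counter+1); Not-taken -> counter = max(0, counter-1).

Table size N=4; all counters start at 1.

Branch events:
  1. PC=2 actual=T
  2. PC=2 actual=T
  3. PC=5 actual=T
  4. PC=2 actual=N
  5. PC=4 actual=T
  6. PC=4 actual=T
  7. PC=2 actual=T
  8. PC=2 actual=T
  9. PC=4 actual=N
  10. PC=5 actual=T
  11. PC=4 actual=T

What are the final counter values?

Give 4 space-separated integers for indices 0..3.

Ev 1: PC=2 idx=2 pred=N actual=T -> ctr[2]=2
Ev 2: PC=2 idx=2 pred=T actual=T -> ctr[2]=3
Ev 3: PC=5 idx=1 pred=N actual=T -> ctr[1]=2
Ev 4: PC=2 idx=2 pred=T actual=N -> ctr[2]=2
Ev 5: PC=4 idx=0 pred=N actual=T -> ctr[0]=2
Ev 6: PC=4 idx=0 pred=T actual=T -> ctr[0]=3
Ev 7: PC=2 idx=2 pred=T actual=T -> ctr[2]=3
Ev 8: PC=2 idx=2 pred=T actual=T -> ctr[2]=3
Ev 9: PC=4 idx=0 pred=T actual=N -> ctr[0]=2
Ev 10: PC=5 idx=1 pred=T actual=T -> ctr[1]=3
Ev 11: PC=4 idx=0 pred=T actual=T -> ctr[0]=3

Answer: 3 3 3 1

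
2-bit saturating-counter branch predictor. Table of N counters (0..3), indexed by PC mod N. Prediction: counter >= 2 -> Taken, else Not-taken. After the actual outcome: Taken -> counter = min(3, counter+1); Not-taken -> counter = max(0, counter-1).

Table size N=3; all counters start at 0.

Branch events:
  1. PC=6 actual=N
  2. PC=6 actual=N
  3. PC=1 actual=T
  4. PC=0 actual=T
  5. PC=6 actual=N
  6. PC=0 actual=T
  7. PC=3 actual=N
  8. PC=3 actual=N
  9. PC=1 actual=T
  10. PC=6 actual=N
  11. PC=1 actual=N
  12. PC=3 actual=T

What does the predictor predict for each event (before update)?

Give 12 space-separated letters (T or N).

Answer: N N N N N N N N N N T N

Derivation:
Ev 1: PC=6 idx=0 pred=N actual=N -> ctr[0]=0
Ev 2: PC=6 idx=0 pred=N actual=N -> ctr[0]=0
Ev 3: PC=1 idx=1 pred=N actual=T -> ctr[1]=1
Ev 4: PC=0 idx=0 pred=N actual=T -> ctr[0]=1
Ev 5: PC=6 idx=0 pred=N actual=N -> ctr[0]=0
Ev 6: PC=0 idx=0 pred=N actual=T -> ctr[0]=1
Ev 7: PC=3 idx=0 pred=N actual=N -> ctr[0]=0
Ev 8: PC=3 idx=0 pred=N actual=N -> ctr[0]=0
Ev 9: PC=1 idx=1 pred=N actual=T -> ctr[1]=2
Ev 10: PC=6 idx=0 pred=N actual=N -> ctr[0]=0
Ev 11: PC=1 idx=1 pred=T actual=N -> ctr[1]=1
Ev 12: PC=3 idx=0 pred=N actual=T -> ctr[0]=1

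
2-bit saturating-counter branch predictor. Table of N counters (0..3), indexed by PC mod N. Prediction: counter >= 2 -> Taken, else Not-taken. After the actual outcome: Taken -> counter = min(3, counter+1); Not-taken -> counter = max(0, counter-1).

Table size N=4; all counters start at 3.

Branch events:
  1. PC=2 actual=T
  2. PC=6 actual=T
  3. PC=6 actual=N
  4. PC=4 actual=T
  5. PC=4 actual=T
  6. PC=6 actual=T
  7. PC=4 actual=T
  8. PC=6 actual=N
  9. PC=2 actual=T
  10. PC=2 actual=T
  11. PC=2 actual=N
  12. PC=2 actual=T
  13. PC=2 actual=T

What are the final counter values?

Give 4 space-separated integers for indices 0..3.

Answer: 3 3 3 3

Derivation:
Ev 1: PC=2 idx=2 pred=T actual=T -> ctr[2]=3
Ev 2: PC=6 idx=2 pred=T actual=T -> ctr[2]=3
Ev 3: PC=6 idx=2 pred=T actual=N -> ctr[2]=2
Ev 4: PC=4 idx=0 pred=T actual=T -> ctr[0]=3
Ev 5: PC=4 idx=0 pred=T actual=T -> ctr[0]=3
Ev 6: PC=6 idx=2 pred=T actual=T -> ctr[2]=3
Ev 7: PC=4 idx=0 pred=T actual=T -> ctr[0]=3
Ev 8: PC=6 idx=2 pred=T actual=N -> ctr[2]=2
Ev 9: PC=2 idx=2 pred=T actual=T -> ctr[2]=3
Ev 10: PC=2 idx=2 pred=T actual=T -> ctr[2]=3
Ev 11: PC=2 idx=2 pred=T actual=N -> ctr[2]=2
Ev 12: PC=2 idx=2 pred=T actual=T -> ctr[2]=3
Ev 13: PC=2 idx=2 pred=T actual=T -> ctr[2]=3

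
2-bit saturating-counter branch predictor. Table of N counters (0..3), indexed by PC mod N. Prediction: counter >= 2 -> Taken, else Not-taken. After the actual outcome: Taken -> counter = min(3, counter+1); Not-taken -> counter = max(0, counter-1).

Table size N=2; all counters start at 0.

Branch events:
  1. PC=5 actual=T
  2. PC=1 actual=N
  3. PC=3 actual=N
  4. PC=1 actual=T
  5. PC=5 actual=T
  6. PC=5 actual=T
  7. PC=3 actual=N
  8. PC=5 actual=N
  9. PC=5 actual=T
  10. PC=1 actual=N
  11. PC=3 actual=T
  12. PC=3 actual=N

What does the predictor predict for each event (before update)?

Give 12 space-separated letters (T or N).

Ev 1: PC=5 idx=1 pred=N actual=T -> ctr[1]=1
Ev 2: PC=1 idx=1 pred=N actual=N -> ctr[1]=0
Ev 3: PC=3 idx=1 pred=N actual=N -> ctr[1]=0
Ev 4: PC=1 idx=1 pred=N actual=T -> ctr[1]=1
Ev 5: PC=5 idx=1 pred=N actual=T -> ctr[1]=2
Ev 6: PC=5 idx=1 pred=T actual=T -> ctr[1]=3
Ev 7: PC=3 idx=1 pred=T actual=N -> ctr[1]=2
Ev 8: PC=5 idx=1 pred=T actual=N -> ctr[1]=1
Ev 9: PC=5 idx=1 pred=N actual=T -> ctr[1]=2
Ev 10: PC=1 idx=1 pred=T actual=N -> ctr[1]=1
Ev 11: PC=3 idx=1 pred=N actual=T -> ctr[1]=2
Ev 12: PC=3 idx=1 pred=T actual=N -> ctr[1]=1

Answer: N N N N N T T T N T N T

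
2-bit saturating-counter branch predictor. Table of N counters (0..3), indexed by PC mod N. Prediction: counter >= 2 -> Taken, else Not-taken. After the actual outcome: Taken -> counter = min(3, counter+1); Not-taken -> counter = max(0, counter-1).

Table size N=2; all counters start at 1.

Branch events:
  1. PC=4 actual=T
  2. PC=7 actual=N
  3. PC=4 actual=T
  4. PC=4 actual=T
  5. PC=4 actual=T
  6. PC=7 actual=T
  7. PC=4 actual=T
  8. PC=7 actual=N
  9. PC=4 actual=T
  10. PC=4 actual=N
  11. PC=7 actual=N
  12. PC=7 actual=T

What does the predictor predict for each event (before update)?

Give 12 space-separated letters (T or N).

Ev 1: PC=4 idx=0 pred=N actual=T -> ctr[0]=2
Ev 2: PC=7 idx=1 pred=N actual=N -> ctr[1]=0
Ev 3: PC=4 idx=0 pred=T actual=T -> ctr[0]=3
Ev 4: PC=4 idx=0 pred=T actual=T -> ctr[0]=3
Ev 5: PC=4 idx=0 pred=T actual=T -> ctr[0]=3
Ev 6: PC=7 idx=1 pred=N actual=T -> ctr[1]=1
Ev 7: PC=4 idx=0 pred=T actual=T -> ctr[0]=3
Ev 8: PC=7 idx=1 pred=N actual=N -> ctr[1]=0
Ev 9: PC=4 idx=0 pred=T actual=T -> ctr[0]=3
Ev 10: PC=4 idx=0 pred=T actual=N -> ctr[0]=2
Ev 11: PC=7 idx=1 pred=N actual=N -> ctr[1]=0
Ev 12: PC=7 idx=1 pred=N actual=T -> ctr[1]=1

Answer: N N T T T N T N T T N N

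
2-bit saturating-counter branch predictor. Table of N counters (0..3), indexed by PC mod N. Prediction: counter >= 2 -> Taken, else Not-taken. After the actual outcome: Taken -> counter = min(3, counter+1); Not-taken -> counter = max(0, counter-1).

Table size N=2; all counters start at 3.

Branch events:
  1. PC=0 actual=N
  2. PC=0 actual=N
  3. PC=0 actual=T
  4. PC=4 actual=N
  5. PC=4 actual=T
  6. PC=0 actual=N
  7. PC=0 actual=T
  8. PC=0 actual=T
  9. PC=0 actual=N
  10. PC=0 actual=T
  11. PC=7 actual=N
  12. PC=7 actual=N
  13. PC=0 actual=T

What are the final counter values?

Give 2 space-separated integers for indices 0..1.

Ev 1: PC=0 idx=0 pred=T actual=N -> ctr[0]=2
Ev 2: PC=0 idx=0 pred=T actual=N -> ctr[0]=1
Ev 3: PC=0 idx=0 pred=N actual=T -> ctr[0]=2
Ev 4: PC=4 idx=0 pred=T actual=N -> ctr[0]=1
Ev 5: PC=4 idx=0 pred=N actual=T -> ctr[0]=2
Ev 6: PC=0 idx=0 pred=T actual=N -> ctr[0]=1
Ev 7: PC=0 idx=0 pred=N actual=T -> ctr[0]=2
Ev 8: PC=0 idx=0 pred=T actual=T -> ctr[0]=3
Ev 9: PC=0 idx=0 pred=T actual=N -> ctr[0]=2
Ev 10: PC=0 idx=0 pred=T actual=T -> ctr[0]=3
Ev 11: PC=7 idx=1 pred=T actual=N -> ctr[1]=2
Ev 12: PC=7 idx=1 pred=T actual=N -> ctr[1]=1
Ev 13: PC=0 idx=0 pred=T actual=T -> ctr[0]=3

Answer: 3 1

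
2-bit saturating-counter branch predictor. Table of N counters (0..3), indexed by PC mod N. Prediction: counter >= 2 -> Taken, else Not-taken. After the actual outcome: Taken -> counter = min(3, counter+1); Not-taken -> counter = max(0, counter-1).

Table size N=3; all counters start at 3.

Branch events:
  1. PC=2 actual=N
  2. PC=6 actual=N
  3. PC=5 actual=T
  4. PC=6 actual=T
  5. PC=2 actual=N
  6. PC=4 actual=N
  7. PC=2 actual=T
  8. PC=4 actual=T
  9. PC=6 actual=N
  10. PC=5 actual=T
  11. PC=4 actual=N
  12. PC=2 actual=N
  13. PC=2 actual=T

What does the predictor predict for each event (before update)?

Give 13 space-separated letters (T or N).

Ev 1: PC=2 idx=2 pred=T actual=N -> ctr[2]=2
Ev 2: PC=6 idx=0 pred=T actual=N -> ctr[0]=2
Ev 3: PC=5 idx=2 pred=T actual=T -> ctr[2]=3
Ev 4: PC=6 idx=0 pred=T actual=T -> ctr[0]=3
Ev 5: PC=2 idx=2 pred=T actual=N -> ctr[2]=2
Ev 6: PC=4 idx=1 pred=T actual=N -> ctr[1]=2
Ev 7: PC=2 idx=2 pred=T actual=T -> ctr[2]=3
Ev 8: PC=4 idx=1 pred=T actual=T -> ctr[1]=3
Ev 9: PC=6 idx=0 pred=T actual=N -> ctr[0]=2
Ev 10: PC=5 idx=2 pred=T actual=T -> ctr[2]=3
Ev 11: PC=4 idx=1 pred=T actual=N -> ctr[1]=2
Ev 12: PC=2 idx=2 pred=T actual=N -> ctr[2]=2
Ev 13: PC=2 idx=2 pred=T actual=T -> ctr[2]=3

Answer: T T T T T T T T T T T T T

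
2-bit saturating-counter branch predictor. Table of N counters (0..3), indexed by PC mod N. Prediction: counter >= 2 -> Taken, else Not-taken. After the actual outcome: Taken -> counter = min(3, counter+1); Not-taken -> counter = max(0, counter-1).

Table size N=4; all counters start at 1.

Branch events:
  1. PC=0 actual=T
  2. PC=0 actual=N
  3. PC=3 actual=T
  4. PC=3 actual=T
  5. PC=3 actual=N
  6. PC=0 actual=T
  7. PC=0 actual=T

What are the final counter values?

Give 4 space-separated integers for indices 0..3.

Ev 1: PC=0 idx=0 pred=N actual=T -> ctr[0]=2
Ev 2: PC=0 idx=0 pred=T actual=N -> ctr[0]=1
Ev 3: PC=3 idx=3 pred=N actual=T -> ctr[3]=2
Ev 4: PC=3 idx=3 pred=T actual=T -> ctr[3]=3
Ev 5: PC=3 idx=3 pred=T actual=N -> ctr[3]=2
Ev 6: PC=0 idx=0 pred=N actual=T -> ctr[0]=2
Ev 7: PC=0 idx=0 pred=T actual=T -> ctr[0]=3

Answer: 3 1 1 2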